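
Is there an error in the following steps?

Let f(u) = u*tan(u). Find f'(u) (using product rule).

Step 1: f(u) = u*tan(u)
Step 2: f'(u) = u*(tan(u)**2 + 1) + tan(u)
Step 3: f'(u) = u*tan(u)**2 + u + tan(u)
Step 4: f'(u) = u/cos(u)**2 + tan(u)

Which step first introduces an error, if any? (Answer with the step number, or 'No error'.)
No error

All steps in this derivation are correct.
The final answer f'(u) = u/cos(u)**2 + tan(u) is valid.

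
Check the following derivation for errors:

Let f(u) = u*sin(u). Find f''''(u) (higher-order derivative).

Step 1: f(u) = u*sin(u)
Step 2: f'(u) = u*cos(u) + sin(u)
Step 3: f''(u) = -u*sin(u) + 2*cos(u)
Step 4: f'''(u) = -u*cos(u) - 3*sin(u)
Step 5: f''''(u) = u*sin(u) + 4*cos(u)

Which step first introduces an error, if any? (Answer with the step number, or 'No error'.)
Step 5

Step 5 is incorrect due to a sign flip.
The step shows: u*sin(u) + 4*cos(u)
The correct value should be: u*sin(u) - 4*cos(u)

Explanation: The sign of one term was flipped: the term -4*cos(u) was incorrectly written as 4*cos(u)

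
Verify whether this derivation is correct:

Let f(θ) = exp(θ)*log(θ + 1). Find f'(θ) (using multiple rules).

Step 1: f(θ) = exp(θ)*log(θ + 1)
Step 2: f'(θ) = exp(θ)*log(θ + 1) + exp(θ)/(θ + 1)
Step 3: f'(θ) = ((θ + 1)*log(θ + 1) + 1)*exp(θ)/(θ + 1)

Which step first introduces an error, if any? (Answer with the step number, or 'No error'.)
No error

All steps in this derivation are correct.
The final answer f'(θ) = ((θ + 1)*log(θ + 1) + 1)*exp(θ)/(θ + 1) is valid.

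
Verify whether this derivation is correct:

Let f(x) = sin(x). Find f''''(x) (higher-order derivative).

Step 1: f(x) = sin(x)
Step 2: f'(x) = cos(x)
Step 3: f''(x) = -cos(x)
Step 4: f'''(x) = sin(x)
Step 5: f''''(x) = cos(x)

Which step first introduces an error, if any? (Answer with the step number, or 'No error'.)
Step 3

Step 3 is incorrect due to a wrong trig function.
The step shows: -cos(x)
The correct value should be: -sin(x)

Explanation: sin(x) was incorrectly written as cos(x): the term -sin(x) was incorrectly written as -cos(x)
The later steps are derived from this incorrect expression, so the error originates in Step 3.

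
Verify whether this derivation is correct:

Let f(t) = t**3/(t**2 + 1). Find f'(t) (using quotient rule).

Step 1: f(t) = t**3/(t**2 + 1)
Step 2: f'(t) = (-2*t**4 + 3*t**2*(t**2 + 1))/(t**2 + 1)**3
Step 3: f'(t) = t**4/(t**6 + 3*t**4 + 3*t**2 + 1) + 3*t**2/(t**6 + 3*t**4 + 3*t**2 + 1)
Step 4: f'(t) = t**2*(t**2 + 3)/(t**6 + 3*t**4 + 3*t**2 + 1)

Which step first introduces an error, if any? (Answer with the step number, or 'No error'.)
Step 2

Step 2 is incorrect due to a wrong exponent.
The step shows: (-2*t**4 + 3*t**2*(t**2 + 1))/(t**2 + 1)**3
The correct value should be: (-2*t**4 + 3*t**2*(t**2 + 1))/(t**2 + 1)**2

Explanation: The exponent -2 on t**2 + 1 was incorrectly written as -3: the term (-2*t**4 + 3*t**2*(t**2 + 1))/(t**2 + 1)**2 was incorrectly written as (-2*t**4 + 3*t**2*(t**2 + 1))/(t**2 + 1)**3
The later steps are derived from this incorrect expression, so the error originates in Step 2.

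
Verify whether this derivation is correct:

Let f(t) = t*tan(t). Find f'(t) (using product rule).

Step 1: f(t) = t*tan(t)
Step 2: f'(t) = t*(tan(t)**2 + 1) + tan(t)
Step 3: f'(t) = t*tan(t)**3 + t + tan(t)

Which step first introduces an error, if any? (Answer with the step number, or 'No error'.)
Step 3

Step 3 is incorrect due to a wrong exponent.
The step shows: t*tan(t)**3 + t + tan(t)
The correct value should be: t*tan(t)**2 + t + tan(t)

Explanation: The exponent 2 on tan(t) was incorrectly written as 3: the term t*tan(t)**2 was incorrectly written as t*tan(t)**3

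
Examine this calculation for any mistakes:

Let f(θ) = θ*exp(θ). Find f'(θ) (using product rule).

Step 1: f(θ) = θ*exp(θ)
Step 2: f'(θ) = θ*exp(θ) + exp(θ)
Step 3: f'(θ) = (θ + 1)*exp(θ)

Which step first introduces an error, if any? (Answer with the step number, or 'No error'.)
No error

All steps in this derivation are correct.
The final answer f'(θ) = (θ + 1)*exp(θ) is valid.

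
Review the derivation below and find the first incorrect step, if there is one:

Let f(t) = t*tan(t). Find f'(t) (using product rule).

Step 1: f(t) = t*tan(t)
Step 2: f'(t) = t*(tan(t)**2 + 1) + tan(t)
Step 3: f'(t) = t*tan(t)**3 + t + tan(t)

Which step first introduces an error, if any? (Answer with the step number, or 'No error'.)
Step 3

Step 3 is incorrect due to a wrong exponent.
The step shows: t*tan(t)**3 + t + tan(t)
The correct value should be: t*tan(t)**2 + t + tan(t)

Explanation: The exponent 2 on tan(t) was incorrectly written as 3: the term t*tan(t)**2 was incorrectly written as t*tan(t)**3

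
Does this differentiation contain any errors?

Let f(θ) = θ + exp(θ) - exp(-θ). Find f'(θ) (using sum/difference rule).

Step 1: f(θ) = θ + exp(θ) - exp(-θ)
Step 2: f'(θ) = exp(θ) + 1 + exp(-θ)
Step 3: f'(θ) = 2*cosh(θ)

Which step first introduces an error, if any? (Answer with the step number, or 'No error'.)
Step 3

Step 3 is incorrect due to a dropped term.
The step shows: 2*cosh(θ)
The correct value should be: 2*cosh(θ) + 1

Explanation: A term was dropped: the term 1 was incorrectly omitted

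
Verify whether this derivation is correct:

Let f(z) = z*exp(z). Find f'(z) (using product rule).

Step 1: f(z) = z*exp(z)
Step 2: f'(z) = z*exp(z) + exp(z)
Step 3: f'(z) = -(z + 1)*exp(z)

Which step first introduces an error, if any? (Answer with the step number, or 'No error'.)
Step 3

Step 3 is incorrect due to a sign flip.
The step shows: -(z + 1)*exp(z)
The correct value should be: (z + 1)*exp(z)

Explanation: The sign of the whole expression was flipped: the term (z + 1)*exp(z) was incorrectly written as -(z + 1)*exp(z)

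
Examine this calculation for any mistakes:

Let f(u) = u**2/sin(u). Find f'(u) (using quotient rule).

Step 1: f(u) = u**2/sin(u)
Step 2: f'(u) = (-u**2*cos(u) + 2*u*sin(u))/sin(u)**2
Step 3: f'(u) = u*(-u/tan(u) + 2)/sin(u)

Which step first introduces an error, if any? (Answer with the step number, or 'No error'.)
No error

All steps in this derivation are correct.
The final answer f'(u) = u*(-u/tan(u) + 2)/sin(u) is valid.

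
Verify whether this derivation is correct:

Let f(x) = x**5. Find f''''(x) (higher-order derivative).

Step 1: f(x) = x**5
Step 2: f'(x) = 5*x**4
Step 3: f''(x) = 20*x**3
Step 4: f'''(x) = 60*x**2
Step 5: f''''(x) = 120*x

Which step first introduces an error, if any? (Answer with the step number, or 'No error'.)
No error

All steps in this derivation are correct.
The final answer f''''(x) = 120*x is valid.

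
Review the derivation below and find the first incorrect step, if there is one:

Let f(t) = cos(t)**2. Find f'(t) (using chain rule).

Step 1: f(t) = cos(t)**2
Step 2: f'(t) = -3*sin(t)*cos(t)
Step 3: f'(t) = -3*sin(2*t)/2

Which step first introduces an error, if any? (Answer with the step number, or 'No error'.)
Step 2

Step 2 is incorrect due to a wrong coefficient.
The step shows: -3*sin(t)*cos(t)
The correct value should be: -2*sin(t)*cos(t)

Explanation: The coefficient -2 was incorrectly written as -3: the term -2*sin(t)*cos(t) was incorrectly written as -3*sin(t)*cos(t)
The later steps are derived from this incorrect expression, so the error originates in Step 2.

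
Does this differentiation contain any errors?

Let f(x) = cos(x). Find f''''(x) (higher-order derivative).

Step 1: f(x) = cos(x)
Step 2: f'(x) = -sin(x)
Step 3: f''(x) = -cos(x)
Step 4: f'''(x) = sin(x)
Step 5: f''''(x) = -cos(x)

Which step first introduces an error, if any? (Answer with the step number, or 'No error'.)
Step 5

Step 5 is incorrect due to a sign flip.
The step shows: -cos(x)
The correct value should be: cos(x)

Explanation: The sign of the whole expression was flipped: the term cos(x) was incorrectly written as -cos(x)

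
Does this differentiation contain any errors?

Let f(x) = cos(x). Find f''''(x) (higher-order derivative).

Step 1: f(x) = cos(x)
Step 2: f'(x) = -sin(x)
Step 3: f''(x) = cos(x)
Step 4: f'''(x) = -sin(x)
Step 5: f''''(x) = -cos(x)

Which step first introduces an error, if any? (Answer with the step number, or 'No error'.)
Step 3

Step 3 is incorrect due to a sign flip.
The step shows: cos(x)
The correct value should be: -cos(x)

Explanation: The sign of the whole expression was flipped: the term -cos(x) was incorrectly written as cos(x)
The later steps are derived from this incorrect expression, so the error originates in Step 3.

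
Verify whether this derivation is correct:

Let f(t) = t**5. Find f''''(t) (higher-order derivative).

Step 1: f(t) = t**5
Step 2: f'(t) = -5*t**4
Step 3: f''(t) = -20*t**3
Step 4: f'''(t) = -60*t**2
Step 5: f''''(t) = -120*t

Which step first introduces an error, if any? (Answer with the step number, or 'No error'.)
Step 2

Step 2 is incorrect due to a sign flip.
The step shows: -5*t**4
The correct value should be: 5*t**4

Explanation: The sign of the whole expression was flipped: the term 5*t**4 was incorrectly written as -5*t**4
The later steps are derived from this incorrect expression, so the error originates in Step 2.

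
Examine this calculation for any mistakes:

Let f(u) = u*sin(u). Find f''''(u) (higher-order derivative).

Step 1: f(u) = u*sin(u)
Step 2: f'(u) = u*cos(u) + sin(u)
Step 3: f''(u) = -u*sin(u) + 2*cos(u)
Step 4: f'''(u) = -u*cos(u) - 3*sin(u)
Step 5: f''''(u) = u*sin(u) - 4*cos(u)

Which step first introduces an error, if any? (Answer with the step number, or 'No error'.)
No error

All steps in this derivation are correct.
The final answer f''''(u) = u*sin(u) - 4*cos(u) is valid.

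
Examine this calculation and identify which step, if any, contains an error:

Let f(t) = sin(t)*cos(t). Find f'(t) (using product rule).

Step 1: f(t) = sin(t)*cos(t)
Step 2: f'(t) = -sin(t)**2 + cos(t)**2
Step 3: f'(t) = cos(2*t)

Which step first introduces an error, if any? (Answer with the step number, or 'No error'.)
No error

All steps in this derivation are correct.
The final answer f'(t) = cos(2*t) is valid.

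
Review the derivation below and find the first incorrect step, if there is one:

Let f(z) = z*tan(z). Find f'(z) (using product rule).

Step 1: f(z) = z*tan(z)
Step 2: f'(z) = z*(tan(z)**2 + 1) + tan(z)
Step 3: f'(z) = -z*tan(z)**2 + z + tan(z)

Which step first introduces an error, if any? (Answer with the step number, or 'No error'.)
Step 3

Step 3 is incorrect due to a sign flip.
The step shows: -z*tan(z)**2 + z + tan(z)
The correct value should be: z*tan(z)**2 + z + tan(z)

Explanation: The sign of one term was flipped: the term z*tan(z)**2 was incorrectly written as -z*tan(z)**2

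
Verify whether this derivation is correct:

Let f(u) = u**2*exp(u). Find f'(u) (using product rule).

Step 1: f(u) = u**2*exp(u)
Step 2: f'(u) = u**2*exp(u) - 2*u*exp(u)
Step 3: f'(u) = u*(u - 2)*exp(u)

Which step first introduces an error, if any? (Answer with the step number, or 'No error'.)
Step 2

Step 2 is incorrect due to a sign flip.
The step shows: u**2*exp(u) - 2*u*exp(u)
The correct value should be: u**2*exp(u) + 2*u*exp(u)

Explanation: The sign of one term was flipped: the term 2*u*exp(u) was incorrectly written as -2*u*exp(u)
The later steps are derived from this incorrect expression, so the error originates in Step 2.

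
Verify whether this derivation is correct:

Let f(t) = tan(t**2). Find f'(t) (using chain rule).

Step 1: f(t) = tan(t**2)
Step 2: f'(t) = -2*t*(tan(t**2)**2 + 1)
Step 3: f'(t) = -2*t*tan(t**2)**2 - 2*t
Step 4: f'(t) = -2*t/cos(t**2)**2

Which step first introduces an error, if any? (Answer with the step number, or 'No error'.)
Step 2

Step 2 is incorrect due to a sign flip.
The step shows: -2*t*(tan(t**2)**2 + 1)
The correct value should be: 2*t*(tan(t**2)**2 + 1)

Explanation: The sign of the whole expression was flipped: the term 2*t*(tan(t**2)**2 + 1) was incorrectly written as -2*t*(tan(t**2)**2 + 1)
The later steps are derived from this incorrect expression, so the error originates in Step 2.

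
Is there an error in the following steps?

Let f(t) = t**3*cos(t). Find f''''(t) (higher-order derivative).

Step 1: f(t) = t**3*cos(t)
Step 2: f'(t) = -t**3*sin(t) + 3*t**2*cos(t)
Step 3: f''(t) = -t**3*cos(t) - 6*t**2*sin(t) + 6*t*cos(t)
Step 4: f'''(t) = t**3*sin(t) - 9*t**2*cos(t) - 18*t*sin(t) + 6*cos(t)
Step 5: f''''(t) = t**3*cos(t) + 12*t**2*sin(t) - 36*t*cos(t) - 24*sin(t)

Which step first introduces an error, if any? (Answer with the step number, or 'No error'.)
No error

All steps in this derivation are correct.
The final answer f''''(t) = t**3*cos(t) + 12*t**2*sin(t) - 36*t*cos(t) - 24*sin(t) is valid.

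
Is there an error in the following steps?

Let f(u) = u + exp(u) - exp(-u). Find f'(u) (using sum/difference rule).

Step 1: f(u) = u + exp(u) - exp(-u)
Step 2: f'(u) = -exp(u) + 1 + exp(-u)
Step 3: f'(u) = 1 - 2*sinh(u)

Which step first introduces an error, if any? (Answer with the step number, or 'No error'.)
Step 2

Step 2 is incorrect due to a sign flip.
The step shows: -exp(u) + 1 + exp(-u)
The correct value should be: exp(u) + 1 + exp(-u)

Explanation: The sign of one term was flipped: the term exp(u) was incorrectly written as -exp(u)
The later steps are derived from this incorrect expression, so the error originates in Step 2.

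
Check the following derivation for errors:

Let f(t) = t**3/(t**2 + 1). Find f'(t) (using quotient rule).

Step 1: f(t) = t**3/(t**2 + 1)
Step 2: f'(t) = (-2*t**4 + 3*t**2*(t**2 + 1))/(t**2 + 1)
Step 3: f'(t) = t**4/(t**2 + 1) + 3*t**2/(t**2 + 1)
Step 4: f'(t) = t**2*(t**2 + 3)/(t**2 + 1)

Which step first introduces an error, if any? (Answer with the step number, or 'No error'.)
Step 2

Step 2 is incorrect due to a wrong exponent.
The step shows: (-2*t**4 + 3*t**2*(t**2 + 1))/(t**2 + 1)
The correct value should be: (-2*t**4 + 3*t**2*(t**2 + 1))/(t**2 + 1)**2

Explanation: The exponent -2 on t**2 + 1 was incorrectly written as -1: the term (-2*t**4 + 3*t**2*(t**2 + 1))/(t**2 + 1)**2 was incorrectly written as (-2*t**4 + 3*t**2*(t**2 + 1))/(t**2 + 1)
The later steps are derived from this incorrect expression, so the error originates in Step 2.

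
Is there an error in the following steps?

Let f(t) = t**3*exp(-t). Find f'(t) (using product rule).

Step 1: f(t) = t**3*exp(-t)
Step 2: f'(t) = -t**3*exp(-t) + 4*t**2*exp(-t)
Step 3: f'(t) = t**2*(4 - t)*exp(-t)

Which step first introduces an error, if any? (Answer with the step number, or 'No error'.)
Step 2

Step 2 is incorrect due to a wrong coefficient.
The step shows: -t**3*exp(-t) + 4*t**2*exp(-t)
The correct value should be: -t**3*exp(-t) + 3*t**2*exp(-t)

Explanation: The coefficient 3 was incorrectly written as 4: the term 3*t**2*exp(-t) was incorrectly written as 4*t**2*exp(-t)
The later steps are derived from this incorrect expression, so the error originates in Step 2.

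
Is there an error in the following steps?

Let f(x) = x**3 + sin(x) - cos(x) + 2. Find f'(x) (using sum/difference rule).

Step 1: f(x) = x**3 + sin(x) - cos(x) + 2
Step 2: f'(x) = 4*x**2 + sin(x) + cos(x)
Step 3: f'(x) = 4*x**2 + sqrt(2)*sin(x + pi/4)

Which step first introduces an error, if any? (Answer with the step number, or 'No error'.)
Step 2

Step 2 is incorrect due to a wrong coefficient.
The step shows: 4*x**2 + sin(x) + cos(x)
The correct value should be: 3*x**2 + sin(x) + cos(x)

Explanation: The coefficient 3 was incorrectly written as 4: the term 3*x**2 was incorrectly written as 4*x**2
The later steps are derived from this incorrect expression, so the error originates in Step 2.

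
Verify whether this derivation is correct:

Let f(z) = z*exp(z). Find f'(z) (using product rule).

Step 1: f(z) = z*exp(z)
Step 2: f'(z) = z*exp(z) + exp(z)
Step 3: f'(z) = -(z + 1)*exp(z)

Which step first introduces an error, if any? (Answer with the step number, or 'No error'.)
Step 3

Step 3 is incorrect due to a sign flip.
The step shows: -(z + 1)*exp(z)
The correct value should be: (z + 1)*exp(z)

Explanation: The sign of the whole expression was flipped: the term (z + 1)*exp(z) was incorrectly written as -(z + 1)*exp(z)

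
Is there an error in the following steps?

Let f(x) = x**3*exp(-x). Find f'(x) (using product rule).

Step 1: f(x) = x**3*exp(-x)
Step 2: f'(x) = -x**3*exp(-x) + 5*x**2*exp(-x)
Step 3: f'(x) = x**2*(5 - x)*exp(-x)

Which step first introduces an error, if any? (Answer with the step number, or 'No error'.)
Step 2

Step 2 is incorrect due to a wrong coefficient.
The step shows: -x**3*exp(-x) + 5*x**2*exp(-x)
The correct value should be: -x**3*exp(-x) + 3*x**2*exp(-x)

Explanation: The coefficient 3 was incorrectly written as 5: the term 3*x**2*exp(-x) was incorrectly written as 5*x**2*exp(-x)
The later steps are derived from this incorrect expression, so the error originates in Step 2.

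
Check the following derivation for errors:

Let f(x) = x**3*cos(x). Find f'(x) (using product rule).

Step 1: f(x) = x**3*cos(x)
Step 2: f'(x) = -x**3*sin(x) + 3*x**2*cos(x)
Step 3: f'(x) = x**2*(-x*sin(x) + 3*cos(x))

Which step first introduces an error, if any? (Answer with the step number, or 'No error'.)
No error

All steps in this derivation are correct.
The final answer f'(x) = x**2*(-x*sin(x) + 3*cos(x)) is valid.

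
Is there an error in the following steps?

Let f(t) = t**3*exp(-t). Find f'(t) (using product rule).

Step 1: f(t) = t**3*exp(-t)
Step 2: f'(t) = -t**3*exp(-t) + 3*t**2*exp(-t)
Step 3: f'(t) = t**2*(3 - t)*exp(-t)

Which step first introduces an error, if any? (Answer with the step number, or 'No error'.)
No error

All steps in this derivation are correct.
The final answer f'(t) = t**2*(3 - t)*exp(-t) is valid.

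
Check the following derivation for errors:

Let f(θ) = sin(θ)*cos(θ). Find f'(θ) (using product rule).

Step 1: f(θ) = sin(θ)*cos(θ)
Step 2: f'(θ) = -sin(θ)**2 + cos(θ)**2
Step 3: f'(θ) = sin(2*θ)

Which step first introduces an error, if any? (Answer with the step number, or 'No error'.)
Step 3

Step 3 is incorrect due to a wrong trig function.
The step shows: sin(2*θ)
The correct value should be: cos(2*θ)

Explanation: cos(2*θ) was incorrectly written as sin(2*θ): the term cos(2*θ) was incorrectly written as sin(2*θ)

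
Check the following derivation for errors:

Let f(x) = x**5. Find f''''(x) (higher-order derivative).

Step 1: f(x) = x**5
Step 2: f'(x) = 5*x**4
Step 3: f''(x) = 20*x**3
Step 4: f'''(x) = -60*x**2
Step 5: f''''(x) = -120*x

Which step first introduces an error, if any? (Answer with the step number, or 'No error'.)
Step 4

Step 4 is incorrect due to a sign flip.
The step shows: -60*x**2
The correct value should be: 60*x**2

Explanation: The sign of the whole expression was flipped: the term 60*x**2 was incorrectly written as -60*x**2
The later steps are derived from this incorrect expression, so the error originates in Step 4.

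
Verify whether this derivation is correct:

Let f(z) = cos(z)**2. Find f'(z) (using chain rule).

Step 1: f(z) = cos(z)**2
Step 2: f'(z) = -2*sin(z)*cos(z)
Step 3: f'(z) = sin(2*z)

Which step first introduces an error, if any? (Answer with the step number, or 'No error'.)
Step 3

Step 3 is incorrect due to a sign flip.
The step shows: sin(2*z)
The correct value should be: -sin(2*z)

Explanation: The sign of the whole expression was flipped: the term -sin(2*z) was incorrectly written as sin(2*z)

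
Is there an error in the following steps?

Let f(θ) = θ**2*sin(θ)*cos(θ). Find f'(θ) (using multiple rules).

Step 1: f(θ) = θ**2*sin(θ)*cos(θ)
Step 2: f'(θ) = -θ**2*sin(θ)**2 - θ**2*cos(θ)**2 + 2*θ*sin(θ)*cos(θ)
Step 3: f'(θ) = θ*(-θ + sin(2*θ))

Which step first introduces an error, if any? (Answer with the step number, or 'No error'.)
Step 2

Step 2 is incorrect due to a sign flip.
The step shows: -θ**2*sin(θ)**2 - θ**2*cos(θ)**2 + 2*θ*sin(θ)*cos(θ)
The correct value should be: -θ**2*sin(θ)**2 + θ**2*cos(θ)**2 + 2*θ*sin(θ)*cos(θ)

Explanation: The sign of one term was flipped: the term θ**2*cos(θ)**2 was incorrectly written as -θ**2*cos(θ)**2
The later steps are derived from this incorrect expression, so the error originates in Step 2.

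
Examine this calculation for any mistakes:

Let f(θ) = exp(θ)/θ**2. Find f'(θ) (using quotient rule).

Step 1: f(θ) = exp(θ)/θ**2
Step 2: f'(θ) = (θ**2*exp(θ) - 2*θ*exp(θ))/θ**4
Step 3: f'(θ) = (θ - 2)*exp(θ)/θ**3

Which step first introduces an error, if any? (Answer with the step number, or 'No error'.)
No error

All steps in this derivation are correct.
The final answer f'(θ) = (θ - 2)*exp(θ)/θ**3 is valid.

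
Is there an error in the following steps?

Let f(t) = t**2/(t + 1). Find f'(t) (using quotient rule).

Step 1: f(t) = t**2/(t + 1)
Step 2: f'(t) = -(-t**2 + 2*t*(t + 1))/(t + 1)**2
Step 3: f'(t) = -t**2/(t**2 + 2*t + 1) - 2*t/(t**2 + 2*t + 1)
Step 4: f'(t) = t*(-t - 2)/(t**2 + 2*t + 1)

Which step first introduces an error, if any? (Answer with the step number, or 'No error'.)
Step 2

Step 2 is incorrect due to a sign flip.
The step shows: -(-t**2 + 2*t*(t + 1))/(t + 1)**2
The correct value should be: (-t**2 + 2*t*(t + 1))/(t + 1)**2

Explanation: The sign of the whole expression was flipped: the term (-t**2 + 2*t*(t + 1))/(t + 1)**2 was incorrectly written as -(-t**2 + 2*t*(t + 1))/(t + 1)**2
The later steps are derived from this incorrect expression, so the error originates in Step 2.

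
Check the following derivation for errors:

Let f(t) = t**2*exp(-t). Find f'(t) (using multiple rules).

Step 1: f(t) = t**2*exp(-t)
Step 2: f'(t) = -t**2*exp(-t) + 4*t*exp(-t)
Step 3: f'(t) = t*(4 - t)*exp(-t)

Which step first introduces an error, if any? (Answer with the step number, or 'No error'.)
Step 2

Step 2 is incorrect due to a wrong coefficient.
The step shows: -t**2*exp(-t) + 4*t*exp(-t)
The correct value should be: -t**2*exp(-t) + 2*t*exp(-t)

Explanation: The coefficient 2 was incorrectly written as 4: the term 2*t*exp(-t) was incorrectly written as 4*t*exp(-t)
The later steps are derived from this incorrect expression, so the error originates in Step 2.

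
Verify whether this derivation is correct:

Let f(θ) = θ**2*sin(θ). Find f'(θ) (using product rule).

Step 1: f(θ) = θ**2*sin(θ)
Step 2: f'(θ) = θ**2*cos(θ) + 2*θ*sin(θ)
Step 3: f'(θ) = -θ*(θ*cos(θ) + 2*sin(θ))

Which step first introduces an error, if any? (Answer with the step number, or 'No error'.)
Step 3

Step 3 is incorrect due to a sign flip.
The step shows: -θ*(θ*cos(θ) + 2*sin(θ))
The correct value should be: θ*(θ*cos(θ) + 2*sin(θ))

Explanation: The sign of the whole expression was flipped: the term θ*(θ*cos(θ) + 2*sin(θ)) was incorrectly written as -θ*(θ*cos(θ) + 2*sin(θ))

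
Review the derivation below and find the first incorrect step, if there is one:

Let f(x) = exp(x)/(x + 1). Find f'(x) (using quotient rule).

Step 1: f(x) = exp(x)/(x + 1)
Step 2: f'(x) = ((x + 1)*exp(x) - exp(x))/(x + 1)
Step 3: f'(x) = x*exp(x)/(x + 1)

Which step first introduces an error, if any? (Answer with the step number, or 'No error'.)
Step 2

Step 2 is incorrect due to a wrong exponent.
The step shows: ((x + 1)*exp(x) - exp(x))/(x + 1)
The correct value should be: ((x + 1)*exp(x) - exp(x))/(x + 1)**2

Explanation: The exponent -2 on x + 1 was incorrectly written as -1: the term ((x + 1)*exp(x) - exp(x))/(x + 1)**2 was incorrectly written as ((x + 1)*exp(x) - exp(x))/(x + 1)
The later steps are derived from this incorrect expression, so the error originates in Step 2.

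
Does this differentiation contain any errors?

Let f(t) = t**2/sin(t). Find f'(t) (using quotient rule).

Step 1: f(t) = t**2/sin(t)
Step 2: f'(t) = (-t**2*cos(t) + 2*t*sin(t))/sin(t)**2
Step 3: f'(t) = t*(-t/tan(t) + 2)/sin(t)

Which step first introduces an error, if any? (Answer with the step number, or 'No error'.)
No error

All steps in this derivation are correct.
The final answer f'(t) = t*(-t/tan(t) + 2)/sin(t) is valid.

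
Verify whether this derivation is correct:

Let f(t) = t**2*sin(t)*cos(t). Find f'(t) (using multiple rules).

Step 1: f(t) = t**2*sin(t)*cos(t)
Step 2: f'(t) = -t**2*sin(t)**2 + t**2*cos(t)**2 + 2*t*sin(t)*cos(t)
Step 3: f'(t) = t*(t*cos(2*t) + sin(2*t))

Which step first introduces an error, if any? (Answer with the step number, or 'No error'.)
No error

All steps in this derivation are correct.
The final answer f'(t) = t*(t*cos(2*t) + sin(2*t)) is valid.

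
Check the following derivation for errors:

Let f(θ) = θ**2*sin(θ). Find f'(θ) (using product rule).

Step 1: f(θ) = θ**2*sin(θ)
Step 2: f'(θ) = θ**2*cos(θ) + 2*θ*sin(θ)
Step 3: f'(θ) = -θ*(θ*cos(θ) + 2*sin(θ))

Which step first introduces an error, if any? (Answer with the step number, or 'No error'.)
Step 3

Step 3 is incorrect due to a sign flip.
The step shows: -θ*(θ*cos(θ) + 2*sin(θ))
The correct value should be: θ*(θ*cos(θ) + 2*sin(θ))

Explanation: The sign of the whole expression was flipped: the term θ*(θ*cos(θ) + 2*sin(θ)) was incorrectly written as -θ*(θ*cos(θ) + 2*sin(θ))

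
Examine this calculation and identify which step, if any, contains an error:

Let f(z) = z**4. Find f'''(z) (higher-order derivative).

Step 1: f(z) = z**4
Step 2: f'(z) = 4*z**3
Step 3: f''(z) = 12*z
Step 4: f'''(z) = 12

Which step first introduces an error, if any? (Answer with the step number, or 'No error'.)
Step 3

Step 3 is incorrect due to a wrong exponent.
The step shows: 12*z
The correct value should be: 12*z**2

Explanation: The exponent 2 on z was incorrectly written as 1: the term 12*z**2 was incorrectly written as 12*z
The later steps are derived from this incorrect expression, so the error originates in Step 3.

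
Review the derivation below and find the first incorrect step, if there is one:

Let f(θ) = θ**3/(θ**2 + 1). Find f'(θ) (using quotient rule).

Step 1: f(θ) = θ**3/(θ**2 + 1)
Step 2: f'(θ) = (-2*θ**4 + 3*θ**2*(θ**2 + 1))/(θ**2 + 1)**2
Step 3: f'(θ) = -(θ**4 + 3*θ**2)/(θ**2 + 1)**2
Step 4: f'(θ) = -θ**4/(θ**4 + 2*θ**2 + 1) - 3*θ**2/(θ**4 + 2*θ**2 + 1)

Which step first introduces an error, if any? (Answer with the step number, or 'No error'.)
Step 3

Step 3 is incorrect due to a sign flip.
The step shows: -(θ**4 + 3*θ**2)/(θ**2 + 1)**2
The correct value should be: (θ**4 + 3*θ**2)/(θ**2 + 1)**2

Explanation: The sign of the whole expression was flipped: the term (θ**4 + 3*θ**2)/(θ**2 + 1)**2 was incorrectly written as -(θ**4 + 3*θ**2)/(θ**2 + 1)**2
The later steps are derived from this incorrect expression, so the error originates in Step 3.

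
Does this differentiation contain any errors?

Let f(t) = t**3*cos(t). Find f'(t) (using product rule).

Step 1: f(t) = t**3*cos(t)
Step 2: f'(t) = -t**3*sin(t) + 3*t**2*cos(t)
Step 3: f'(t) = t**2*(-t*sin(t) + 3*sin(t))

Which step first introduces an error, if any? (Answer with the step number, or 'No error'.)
Step 3

Step 3 is incorrect due to a wrong trig function.
The step shows: t**2*(-t*sin(t) + 3*sin(t))
The correct value should be: t**2*(-t*sin(t) + 3*cos(t))

Explanation: cos(t) was incorrectly written as sin(t): the term t**2*(-t*sin(t) + 3*cos(t)) was incorrectly written as t**2*(-t*sin(t) + 3*sin(t))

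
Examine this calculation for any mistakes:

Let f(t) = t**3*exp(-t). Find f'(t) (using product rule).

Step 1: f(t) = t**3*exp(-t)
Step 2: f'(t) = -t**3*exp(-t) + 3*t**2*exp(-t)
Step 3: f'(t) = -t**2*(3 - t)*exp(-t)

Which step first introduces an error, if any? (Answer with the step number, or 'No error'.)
Step 3

Step 3 is incorrect due to a sign flip.
The step shows: -t**2*(3 - t)*exp(-t)
The correct value should be: t**2*(3 - t)*exp(-t)

Explanation: The sign of the whole expression was flipped: the term t**2*(3 - t)*exp(-t) was incorrectly written as -t**2*(3 - t)*exp(-t)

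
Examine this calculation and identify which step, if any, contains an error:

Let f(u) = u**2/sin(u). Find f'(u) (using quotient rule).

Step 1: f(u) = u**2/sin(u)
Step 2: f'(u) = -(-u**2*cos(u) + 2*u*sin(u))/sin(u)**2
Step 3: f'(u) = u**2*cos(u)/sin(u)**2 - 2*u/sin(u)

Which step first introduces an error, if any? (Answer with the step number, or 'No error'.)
Step 2

Step 2 is incorrect due to a sign flip.
The step shows: -(-u**2*cos(u) + 2*u*sin(u))/sin(u)**2
The correct value should be: (-u**2*cos(u) + 2*u*sin(u))/sin(u)**2

Explanation: The sign of the whole expression was flipped: the term (-u**2*cos(u) + 2*u*sin(u))/sin(u)**2 was incorrectly written as -(-u**2*cos(u) + 2*u*sin(u))/sin(u)**2
The later steps are derived from this incorrect expression, so the error originates in Step 2.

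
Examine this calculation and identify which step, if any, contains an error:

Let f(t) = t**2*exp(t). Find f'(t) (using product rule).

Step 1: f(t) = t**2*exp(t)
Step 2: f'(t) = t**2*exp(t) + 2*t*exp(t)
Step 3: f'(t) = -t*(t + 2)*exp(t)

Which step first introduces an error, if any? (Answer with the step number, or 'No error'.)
Step 3

Step 3 is incorrect due to a sign flip.
The step shows: -t*(t + 2)*exp(t)
The correct value should be: t*(t + 2)*exp(t)

Explanation: The sign of the whole expression was flipped: the term t*(t + 2)*exp(t) was incorrectly written as -t*(t + 2)*exp(t)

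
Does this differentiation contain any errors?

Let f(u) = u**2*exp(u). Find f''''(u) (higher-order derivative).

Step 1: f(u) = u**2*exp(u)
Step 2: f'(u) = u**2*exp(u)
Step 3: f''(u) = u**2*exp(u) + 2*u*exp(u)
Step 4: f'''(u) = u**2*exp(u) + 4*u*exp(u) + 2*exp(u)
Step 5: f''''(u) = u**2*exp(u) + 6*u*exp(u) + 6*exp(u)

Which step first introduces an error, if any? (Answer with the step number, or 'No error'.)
Step 2

Step 2 is incorrect due to a dropped term.
The step shows: u**2*exp(u)
The correct value should be: u**2*exp(u) + 2*u*exp(u)

Explanation: A term was dropped: the term 2*u*exp(u) was incorrectly omitted
The later steps are derived from this incorrect expression, so the error originates in Step 2.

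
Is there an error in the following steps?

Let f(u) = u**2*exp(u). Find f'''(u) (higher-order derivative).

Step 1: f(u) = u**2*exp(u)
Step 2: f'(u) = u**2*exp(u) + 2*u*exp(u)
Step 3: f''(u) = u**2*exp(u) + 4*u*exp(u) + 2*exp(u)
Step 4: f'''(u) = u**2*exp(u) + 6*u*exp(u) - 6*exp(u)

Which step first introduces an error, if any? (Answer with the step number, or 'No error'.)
Step 4

Step 4 is incorrect due to a sign flip.
The step shows: u**2*exp(u) + 6*u*exp(u) - 6*exp(u)
The correct value should be: u**2*exp(u) + 6*u*exp(u) + 6*exp(u)

Explanation: The sign of one term was flipped: the term 6*exp(u) was incorrectly written as -6*exp(u)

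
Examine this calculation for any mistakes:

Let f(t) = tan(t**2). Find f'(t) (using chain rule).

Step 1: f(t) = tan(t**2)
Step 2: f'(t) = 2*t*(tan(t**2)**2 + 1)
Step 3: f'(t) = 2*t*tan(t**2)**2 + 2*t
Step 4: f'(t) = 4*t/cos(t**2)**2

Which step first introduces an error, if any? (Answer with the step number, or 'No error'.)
Step 4

Step 4 is incorrect due to a wrong coefficient.
The step shows: 4*t/cos(t**2)**2
The correct value should be: 2*t/cos(t**2)**2

Explanation: The coefficient 2 was incorrectly written as 4: the term 2*t/cos(t**2)**2 was incorrectly written as 4*t/cos(t**2)**2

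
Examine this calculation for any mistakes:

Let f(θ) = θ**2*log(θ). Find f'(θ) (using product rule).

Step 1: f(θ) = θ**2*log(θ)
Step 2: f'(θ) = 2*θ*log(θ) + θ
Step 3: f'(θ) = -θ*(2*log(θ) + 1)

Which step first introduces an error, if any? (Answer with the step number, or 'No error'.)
Step 3

Step 3 is incorrect due to a sign flip.
The step shows: -θ*(2*log(θ) + 1)
The correct value should be: θ*(2*log(θ) + 1)

Explanation: The sign of the whole expression was flipped: the term θ*(2*log(θ) + 1) was incorrectly written as -θ*(2*log(θ) + 1)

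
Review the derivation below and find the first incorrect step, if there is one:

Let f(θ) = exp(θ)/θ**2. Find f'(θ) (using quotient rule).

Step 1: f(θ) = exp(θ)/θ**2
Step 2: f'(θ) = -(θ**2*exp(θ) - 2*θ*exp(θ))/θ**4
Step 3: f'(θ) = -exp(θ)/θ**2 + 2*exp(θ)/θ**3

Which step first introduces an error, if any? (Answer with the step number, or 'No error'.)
Step 2

Step 2 is incorrect due to a sign flip.
The step shows: -(θ**2*exp(θ) - 2*θ*exp(θ))/θ**4
The correct value should be: (θ**2*exp(θ) - 2*θ*exp(θ))/θ**4

Explanation: The sign of the whole expression was flipped: the term (θ**2*exp(θ) - 2*θ*exp(θ))/θ**4 was incorrectly written as -(θ**2*exp(θ) - 2*θ*exp(θ))/θ**4
The later steps are derived from this incorrect expression, so the error originates in Step 2.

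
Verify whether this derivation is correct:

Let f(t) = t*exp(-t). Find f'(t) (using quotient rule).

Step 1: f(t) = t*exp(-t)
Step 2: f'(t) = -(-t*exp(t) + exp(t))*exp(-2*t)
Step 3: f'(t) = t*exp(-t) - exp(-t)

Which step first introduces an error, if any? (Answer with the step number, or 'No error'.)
Step 2

Step 2 is incorrect due to a sign flip.
The step shows: -(-t*exp(t) + exp(t))*exp(-2*t)
The correct value should be: (-t*exp(t) + exp(t))*exp(-2*t)

Explanation: The sign of the whole expression was flipped: the term (-t*exp(t) + exp(t))*exp(-2*t) was incorrectly written as -(-t*exp(t) + exp(t))*exp(-2*t)
The later steps are derived from this incorrect expression, so the error originates in Step 2.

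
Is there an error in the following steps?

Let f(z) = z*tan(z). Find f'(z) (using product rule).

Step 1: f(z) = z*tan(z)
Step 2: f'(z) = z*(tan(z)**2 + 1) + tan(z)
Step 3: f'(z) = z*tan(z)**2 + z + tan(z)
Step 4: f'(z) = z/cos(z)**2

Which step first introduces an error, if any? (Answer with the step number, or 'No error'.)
Step 4

Step 4 is incorrect due to a dropped term.
The step shows: z/cos(z)**2
The correct value should be: z/cos(z)**2 + tan(z)

Explanation: A term was dropped: the term tan(z) was incorrectly omitted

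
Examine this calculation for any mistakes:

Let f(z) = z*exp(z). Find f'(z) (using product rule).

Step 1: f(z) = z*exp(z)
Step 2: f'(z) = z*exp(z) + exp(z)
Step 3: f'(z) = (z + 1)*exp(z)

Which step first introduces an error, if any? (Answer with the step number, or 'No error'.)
No error

All steps in this derivation are correct.
The final answer f'(z) = (z + 1)*exp(z) is valid.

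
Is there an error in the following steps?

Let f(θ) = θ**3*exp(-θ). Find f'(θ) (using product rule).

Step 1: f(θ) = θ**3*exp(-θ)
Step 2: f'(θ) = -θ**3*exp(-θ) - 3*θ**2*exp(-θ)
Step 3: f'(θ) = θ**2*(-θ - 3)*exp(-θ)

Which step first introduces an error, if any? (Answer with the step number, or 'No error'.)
Step 2

Step 2 is incorrect due to a sign flip.
The step shows: -θ**3*exp(-θ) - 3*θ**2*exp(-θ)
The correct value should be: -θ**3*exp(-θ) + 3*θ**2*exp(-θ)

Explanation: The sign of one term was flipped: the term 3*θ**2*exp(-θ) was incorrectly written as -3*θ**2*exp(-θ)
The later steps are derived from this incorrect expression, so the error originates in Step 2.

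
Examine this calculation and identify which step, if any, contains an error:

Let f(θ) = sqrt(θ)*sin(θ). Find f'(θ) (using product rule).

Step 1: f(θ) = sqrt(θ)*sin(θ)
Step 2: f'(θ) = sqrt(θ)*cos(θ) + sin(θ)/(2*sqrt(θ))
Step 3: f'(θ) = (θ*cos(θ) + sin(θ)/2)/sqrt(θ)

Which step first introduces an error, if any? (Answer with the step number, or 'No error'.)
No error

All steps in this derivation are correct.
The final answer f'(θ) = (θ*cos(θ) + sin(θ)/2)/sqrt(θ) is valid.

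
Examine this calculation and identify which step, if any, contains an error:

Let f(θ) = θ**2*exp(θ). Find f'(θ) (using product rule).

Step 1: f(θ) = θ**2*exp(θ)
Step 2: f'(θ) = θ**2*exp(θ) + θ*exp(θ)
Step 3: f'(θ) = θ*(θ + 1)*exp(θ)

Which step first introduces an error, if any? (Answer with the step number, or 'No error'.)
Step 2

Step 2 is incorrect due to a wrong coefficient.
The step shows: θ**2*exp(θ) + θ*exp(θ)
The correct value should be: θ**2*exp(θ) + 2*θ*exp(θ)

Explanation: The coefficient 2 was incorrectly written as 1: the term 2*θ*exp(θ) was incorrectly written as θ*exp(θ)
The later steps are derived from this incorrect expression, so the error originates in Step 2.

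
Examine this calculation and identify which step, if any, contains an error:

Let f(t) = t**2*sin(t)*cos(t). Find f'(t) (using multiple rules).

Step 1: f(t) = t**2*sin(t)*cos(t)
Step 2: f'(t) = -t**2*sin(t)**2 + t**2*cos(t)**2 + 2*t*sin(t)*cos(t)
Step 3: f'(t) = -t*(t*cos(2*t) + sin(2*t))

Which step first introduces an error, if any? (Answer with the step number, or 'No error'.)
Step 3

Step 3 is incorrect due to a sign flip.
The step shows: -t*(t*cos(2*t) + sin(2*t))
The correct value should be: t*(t*cos(2*t) + sin(2*t))

Explanation: The sign of the whole expression was flipped: the term t*(t*cos(2*t) + sin(2*t)) was incorrectly written as -t*(t*cos(2*t) + sin(2*t))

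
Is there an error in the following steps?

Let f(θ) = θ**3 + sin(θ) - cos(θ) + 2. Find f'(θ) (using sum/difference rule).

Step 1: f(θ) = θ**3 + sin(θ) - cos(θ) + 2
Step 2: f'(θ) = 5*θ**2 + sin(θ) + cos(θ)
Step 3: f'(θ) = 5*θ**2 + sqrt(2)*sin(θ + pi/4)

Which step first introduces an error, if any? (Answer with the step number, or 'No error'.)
Step 2

Step 2 is incorrect due to a wrong coefficient.
The step shows: 5*θ**2 + sin(θ) + cos(θ)
The correct value should be: 3*θ**2 + sin(θ) + cos(θ)

Explanation: The coefficient 3 was incorrectly written as 5: the term 3*θ**2 was incorrectly written as 5*θ**2
The later steps are derived from this incorrect expression, so the error originates in Step 2.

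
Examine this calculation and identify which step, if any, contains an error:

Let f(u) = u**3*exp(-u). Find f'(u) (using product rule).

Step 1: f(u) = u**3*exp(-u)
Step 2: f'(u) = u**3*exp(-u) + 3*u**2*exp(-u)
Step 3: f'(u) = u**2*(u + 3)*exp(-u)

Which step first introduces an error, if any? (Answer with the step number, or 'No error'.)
Step 2

Step 2 is incorrect due to a sign flip.
The step shows: u**3*exp(-u) + 3*u**2*exp(-u)
The correct value should be: -u**3*exp(-u) + 3*u**2*exp(-u)

Explanation: The sign of one term was flipped: the term -u**3*exp(-u) was incorrectly written as u**3*exp(-u)
The later steps are derived from this incorrect expression, so the error originates in Step 2.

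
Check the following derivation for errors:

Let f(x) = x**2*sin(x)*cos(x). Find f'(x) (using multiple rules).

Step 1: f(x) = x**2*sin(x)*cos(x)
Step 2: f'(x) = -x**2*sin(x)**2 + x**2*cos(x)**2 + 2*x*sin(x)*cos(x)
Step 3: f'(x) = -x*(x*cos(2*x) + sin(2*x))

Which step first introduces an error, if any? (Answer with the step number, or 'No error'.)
Step 3

Step 3 is incorrect due to a sign flip.
The step shows: -x*(x*cos(2*x) + sin(2*x))
The correct value should be: x*(x*cos(2*x) + sin(2*x))

Explanation: The sign of the whole expression was flipped: the term x*(x*cos(2*x) + sin(2*x)) was incorrectly written as -x*(x*cos(2*x) + sin(2*x))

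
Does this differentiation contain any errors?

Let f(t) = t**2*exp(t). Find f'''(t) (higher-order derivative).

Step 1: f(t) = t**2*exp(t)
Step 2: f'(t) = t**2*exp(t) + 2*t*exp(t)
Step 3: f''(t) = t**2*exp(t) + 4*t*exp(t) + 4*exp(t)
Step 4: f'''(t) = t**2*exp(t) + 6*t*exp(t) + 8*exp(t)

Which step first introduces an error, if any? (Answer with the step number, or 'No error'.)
Step 3

Step 3 is incorrect due to a wrong coefficient.
The step shows: t**2*exp(t) + 4*t*exp(t) + 4*exp(t)
The correct value should be: t**2*exp(t) + 4*t*exp(t) + 2*exp(t)

Explanation: The coefficient 2 was incorrectly written as 4: the term 2*exp(t) was incorrectly written as 4*exp(t)
The later steps are derived from this incorrect expression, so the error originates in Step 3.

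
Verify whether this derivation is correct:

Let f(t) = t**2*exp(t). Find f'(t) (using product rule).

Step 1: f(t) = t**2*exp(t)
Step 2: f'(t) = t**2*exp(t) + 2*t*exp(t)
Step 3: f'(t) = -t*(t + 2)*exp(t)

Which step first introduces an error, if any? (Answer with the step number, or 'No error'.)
Step 3

Step 3 is incorrect due to a sign flip.
The step shows: -t*(t + 2)*exp(t)
The correct value should be: t*(t + 2)*exp(t)

Explanation: The sign of the whole expression was flipped: the term t*(t + 2)*exp(t) was incorrectly written as -t*(t + 2)*exp(t)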